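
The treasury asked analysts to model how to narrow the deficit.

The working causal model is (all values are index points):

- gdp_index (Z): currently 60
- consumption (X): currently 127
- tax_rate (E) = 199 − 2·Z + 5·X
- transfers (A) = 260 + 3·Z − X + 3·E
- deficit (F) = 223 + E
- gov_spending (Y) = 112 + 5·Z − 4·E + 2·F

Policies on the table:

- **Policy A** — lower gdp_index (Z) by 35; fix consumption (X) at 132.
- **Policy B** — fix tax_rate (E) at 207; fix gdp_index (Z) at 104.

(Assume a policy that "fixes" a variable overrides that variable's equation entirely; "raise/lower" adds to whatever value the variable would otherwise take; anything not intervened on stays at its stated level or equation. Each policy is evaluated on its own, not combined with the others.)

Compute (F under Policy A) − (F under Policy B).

602

Policy A (Z − 35, X := 132):
  Z = 60 − 35 = 25
  X = 132
  E = 199 − 2·25 + 5·132 = 809
  F = 223 + 809 = 1032
Policy B (E := 207, Z := 104):
  Z = 104
  X = 127
  E = 207
  F = 223 + 207 = 430
F: 1032 − 430 = 602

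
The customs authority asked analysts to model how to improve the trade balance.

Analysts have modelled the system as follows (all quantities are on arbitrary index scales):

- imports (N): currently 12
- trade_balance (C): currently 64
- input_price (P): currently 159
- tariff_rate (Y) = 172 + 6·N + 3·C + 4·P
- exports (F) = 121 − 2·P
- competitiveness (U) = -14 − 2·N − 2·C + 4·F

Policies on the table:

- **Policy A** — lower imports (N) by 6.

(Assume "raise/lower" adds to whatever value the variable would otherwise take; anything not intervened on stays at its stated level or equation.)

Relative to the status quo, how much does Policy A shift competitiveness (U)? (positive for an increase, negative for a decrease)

12

Baseline:
  N = 12
  C = 64
  P = 159
  F = 121 − 2·159 = -197
  U = -14 − 2·12 − 2·64 + 4·(-197) = -954
Policy A (N − 6):
  N = 12 − 6 = 6
  C = 64
  P = 159
  F = 121 − 2·159 = -197
  U = -14 − 2·6 − 2·64 + 4·(-197) = -942
Change in U: -942 − (-954) = 12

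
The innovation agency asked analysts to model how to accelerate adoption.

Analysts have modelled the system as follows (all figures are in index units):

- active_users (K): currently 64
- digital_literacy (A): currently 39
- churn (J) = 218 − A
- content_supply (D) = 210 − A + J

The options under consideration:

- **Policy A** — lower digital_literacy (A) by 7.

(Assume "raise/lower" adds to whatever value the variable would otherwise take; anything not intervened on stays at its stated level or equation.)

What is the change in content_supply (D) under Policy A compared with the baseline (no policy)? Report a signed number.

Baseline:
  A = 39
  J = 218 − 39 = 179
  D = 210 − 39 + 179 = 350
Policy A (A − 7):
  A = 39 − 7 = 32
  J = 218 − 32 = 186
  D = 210 − 32 + 186 = 364
Change in D: 364 − 350 = 14

14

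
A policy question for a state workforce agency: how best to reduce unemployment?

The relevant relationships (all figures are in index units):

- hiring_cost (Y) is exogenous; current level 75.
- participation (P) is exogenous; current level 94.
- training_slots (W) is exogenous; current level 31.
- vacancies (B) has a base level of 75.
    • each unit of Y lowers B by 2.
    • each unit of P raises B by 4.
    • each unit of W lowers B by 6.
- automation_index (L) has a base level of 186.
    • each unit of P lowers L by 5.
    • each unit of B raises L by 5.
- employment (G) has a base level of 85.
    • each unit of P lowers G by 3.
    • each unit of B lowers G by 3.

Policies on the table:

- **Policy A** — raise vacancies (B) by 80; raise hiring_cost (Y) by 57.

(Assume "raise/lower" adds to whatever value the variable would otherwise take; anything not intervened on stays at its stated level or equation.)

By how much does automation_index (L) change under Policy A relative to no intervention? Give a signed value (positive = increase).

-170

Baseline:
  Y = 75
  P = 94
  W = 31
  B = 75 − 2·75 + 4·94 − 6·31 = 115
  L = 186 − 5·94 + 5·115 = 291
Policy A (B + 80, Y + 57):
  Y = 75 + 57 = 132
  P = 94
  W = 31
  B = 75 − 2·132 + 4·94 − 6·31 (+80 from intervention) = 81
  L = 186 − 5·94 + 5·81 = 121
Change in L: 121 − 291 = -170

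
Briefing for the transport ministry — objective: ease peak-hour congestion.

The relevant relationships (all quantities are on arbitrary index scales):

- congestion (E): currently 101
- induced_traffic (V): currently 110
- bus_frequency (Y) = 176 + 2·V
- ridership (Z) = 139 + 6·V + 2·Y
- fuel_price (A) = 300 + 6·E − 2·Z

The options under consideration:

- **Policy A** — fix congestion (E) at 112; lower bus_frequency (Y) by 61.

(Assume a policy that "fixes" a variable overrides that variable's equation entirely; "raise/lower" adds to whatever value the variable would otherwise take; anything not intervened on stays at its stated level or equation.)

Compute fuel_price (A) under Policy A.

Policy A (E := 112, Y − 61):
  E = 112
  V = 110
  Y = 176 + 2·110 (−61 from intervention) = 335
  Z = 139 + 6·110 + 2·335 = 1469
  A = 300 + 6·112 − 2·1469 = -1966

-1966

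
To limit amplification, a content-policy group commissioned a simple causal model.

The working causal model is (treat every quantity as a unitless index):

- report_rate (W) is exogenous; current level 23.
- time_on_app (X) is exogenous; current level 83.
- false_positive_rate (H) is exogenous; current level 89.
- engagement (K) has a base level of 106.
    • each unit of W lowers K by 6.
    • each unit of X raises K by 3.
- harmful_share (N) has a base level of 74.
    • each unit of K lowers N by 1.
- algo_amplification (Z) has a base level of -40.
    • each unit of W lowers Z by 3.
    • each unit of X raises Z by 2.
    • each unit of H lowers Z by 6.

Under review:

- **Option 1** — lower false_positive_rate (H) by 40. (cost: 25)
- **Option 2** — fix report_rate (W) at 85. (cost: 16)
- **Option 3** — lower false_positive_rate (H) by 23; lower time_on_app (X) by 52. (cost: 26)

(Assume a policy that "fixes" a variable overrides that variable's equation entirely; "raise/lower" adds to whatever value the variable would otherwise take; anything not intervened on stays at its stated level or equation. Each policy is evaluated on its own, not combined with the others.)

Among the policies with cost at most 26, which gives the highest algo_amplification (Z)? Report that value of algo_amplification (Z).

-237

Option 1 (H − 40):
  W = 23
  X = 83
  H = 89 − 40 = 49
  Z = -40 − 3·23 + 2·83 − 6·49 = -237
Option 2 (W := 85):
  W = 85
  X = 83
  H = 89
  Z = -40 − 3·85 + 2·83 − 6·89 = -663
Option 3 (H − 23, X − 52):
  W = 23
  X = 83 − 52 = 31
  H = 89 − 23 = 66
  Z = -40 − 3·23 + 2·31 − 6·66 = -443
Comparing — Option 1: Z=-237, Option 2: Z=-663, Option 3: Z=-443. Highest is -237 (Option 1).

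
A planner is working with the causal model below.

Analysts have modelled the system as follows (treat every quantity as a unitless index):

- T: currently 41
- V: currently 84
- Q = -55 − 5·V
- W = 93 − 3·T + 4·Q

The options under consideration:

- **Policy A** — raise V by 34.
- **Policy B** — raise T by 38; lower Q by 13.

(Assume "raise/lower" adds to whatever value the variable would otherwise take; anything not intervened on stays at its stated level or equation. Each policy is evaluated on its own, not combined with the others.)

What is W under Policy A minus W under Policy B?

-514

Policy A (V + 34):
  T = 41
  V = 84 + 34 = 118
  Q = -55 − 5·118 = -645
  W = 93 − 3·41 + 4·(-645) = -2610
Policy B (T + 38, Q − 13):
  T = 41 + 38 = 79
  V = 84
  Q = -55 − 5·84 (−13 from intervention) = -488
  W = 93 − 3·79 + 4·(-488) = -2096
W: -2610 − (-2096) = -514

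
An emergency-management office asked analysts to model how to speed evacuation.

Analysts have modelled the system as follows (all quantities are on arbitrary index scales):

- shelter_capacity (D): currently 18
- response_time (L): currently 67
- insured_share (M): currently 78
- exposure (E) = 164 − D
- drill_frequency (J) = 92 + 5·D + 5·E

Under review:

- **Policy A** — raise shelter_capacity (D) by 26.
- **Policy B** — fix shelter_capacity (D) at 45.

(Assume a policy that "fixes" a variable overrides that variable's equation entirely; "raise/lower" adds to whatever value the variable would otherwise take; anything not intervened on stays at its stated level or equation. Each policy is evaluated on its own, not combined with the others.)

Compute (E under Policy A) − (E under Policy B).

1

Policy A (D + 26):
  D = 18 + 26 = 44
  E = 164 − 44 = 120
Policy B (D := 45):
  D = 45
  E = 164 − 45 = 119
E: 120 − 119 = 1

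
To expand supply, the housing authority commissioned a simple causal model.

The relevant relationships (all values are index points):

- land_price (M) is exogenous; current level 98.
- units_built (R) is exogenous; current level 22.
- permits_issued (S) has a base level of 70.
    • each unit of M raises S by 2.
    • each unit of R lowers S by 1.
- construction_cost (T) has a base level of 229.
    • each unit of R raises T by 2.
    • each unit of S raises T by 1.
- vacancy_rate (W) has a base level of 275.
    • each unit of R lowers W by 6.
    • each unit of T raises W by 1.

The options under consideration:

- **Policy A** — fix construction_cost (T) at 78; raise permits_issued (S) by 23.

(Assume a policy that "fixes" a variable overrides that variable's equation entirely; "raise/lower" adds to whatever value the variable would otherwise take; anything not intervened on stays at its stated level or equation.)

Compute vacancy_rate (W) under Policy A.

221

Policy A (T := 78, S + 23):
  M = 98
  R = 22
  S = 70 + 2·98 − 22 (+23 from intervention) = 267
  T = 78
  W = 275 − 6·22 + 78 = 221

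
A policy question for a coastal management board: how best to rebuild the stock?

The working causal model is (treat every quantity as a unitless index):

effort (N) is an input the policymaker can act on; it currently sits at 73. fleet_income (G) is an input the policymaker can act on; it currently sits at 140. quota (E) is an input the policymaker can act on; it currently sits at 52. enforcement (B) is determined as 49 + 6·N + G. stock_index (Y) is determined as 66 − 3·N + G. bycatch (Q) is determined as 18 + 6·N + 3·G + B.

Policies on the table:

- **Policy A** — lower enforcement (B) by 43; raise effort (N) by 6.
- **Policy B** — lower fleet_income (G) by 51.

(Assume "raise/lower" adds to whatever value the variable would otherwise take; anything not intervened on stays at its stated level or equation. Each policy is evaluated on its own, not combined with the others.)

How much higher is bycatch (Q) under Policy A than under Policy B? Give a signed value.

233

Policy A (B − 43, N + 6):
  N = 73 + 6 = 79
  G = 140
  B = 49 + 6·79 + 140 (−43 from intervention) = 620
  Q = 18 + 6·79 + 3·140 + 620 = 1532
Policy B (G − 51):
  N = 73
  G = 140 − 51 = 89
  B = 49 + 6·73 + 89 = 576
  Q = 18 + 6·73 + 3·89 + 576 = 1299
Q: 1532 − 1299 = 233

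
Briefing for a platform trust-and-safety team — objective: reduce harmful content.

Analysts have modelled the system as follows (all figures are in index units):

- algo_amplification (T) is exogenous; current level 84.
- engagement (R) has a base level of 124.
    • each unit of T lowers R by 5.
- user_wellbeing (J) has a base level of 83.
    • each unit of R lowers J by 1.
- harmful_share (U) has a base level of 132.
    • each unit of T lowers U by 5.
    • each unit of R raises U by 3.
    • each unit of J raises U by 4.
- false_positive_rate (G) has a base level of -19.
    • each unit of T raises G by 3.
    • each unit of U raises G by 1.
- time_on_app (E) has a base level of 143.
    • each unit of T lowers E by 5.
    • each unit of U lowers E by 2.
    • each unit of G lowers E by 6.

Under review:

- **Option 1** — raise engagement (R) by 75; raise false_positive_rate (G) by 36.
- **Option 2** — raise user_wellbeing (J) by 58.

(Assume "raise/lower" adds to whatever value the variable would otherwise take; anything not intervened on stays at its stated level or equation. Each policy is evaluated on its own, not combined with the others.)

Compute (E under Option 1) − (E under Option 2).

Option 1 (R + 75, G + 36):
  T = 84
  R = 124 − 5·84 (+75 from intervention) = -221
  J = 83 − (-221) = 304
  U = 132 − 5·84 + 3·(-221) + 4·304 = 265
  G = -19 + 3·84 + 265 (+36 from intervention) = 534
  E = 143 − 5·84 − 2·265 − 6·534 = -4011
Option 2 (J + 58):
  T = 84
  R = 124 − 5·84 = -296
  J = 83 − (-296) (+58 from intervention) = 437
  U = 132 − 5·84 + 3·(-296) + 4·437 = 572
  G = -19 + 3·84 + 572 = 805
  E = 143 − 5·84 − 2·572 − 6·805 = -6251
E: -4011 − (-6251) = 2240

2240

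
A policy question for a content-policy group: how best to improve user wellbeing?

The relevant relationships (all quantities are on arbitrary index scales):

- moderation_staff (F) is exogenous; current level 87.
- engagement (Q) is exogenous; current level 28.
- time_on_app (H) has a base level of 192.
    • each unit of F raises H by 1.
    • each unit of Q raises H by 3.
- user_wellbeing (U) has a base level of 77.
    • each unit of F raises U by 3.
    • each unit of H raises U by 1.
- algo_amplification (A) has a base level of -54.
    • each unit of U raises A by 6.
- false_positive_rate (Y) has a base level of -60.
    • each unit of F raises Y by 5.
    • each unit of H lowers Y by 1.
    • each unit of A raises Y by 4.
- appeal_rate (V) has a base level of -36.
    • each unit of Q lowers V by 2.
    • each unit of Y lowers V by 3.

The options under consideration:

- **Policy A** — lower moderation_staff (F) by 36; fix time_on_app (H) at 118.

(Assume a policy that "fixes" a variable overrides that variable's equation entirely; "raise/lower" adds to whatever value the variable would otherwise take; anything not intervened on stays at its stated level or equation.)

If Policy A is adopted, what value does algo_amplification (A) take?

2034

Policy A (F − 36, H := 118):
  F = 87 − 36 = 51
  Q = 28
  H = 118
  U = 77 + 3·51 + 118 = 348
  A = -54 + 6·348 = 2034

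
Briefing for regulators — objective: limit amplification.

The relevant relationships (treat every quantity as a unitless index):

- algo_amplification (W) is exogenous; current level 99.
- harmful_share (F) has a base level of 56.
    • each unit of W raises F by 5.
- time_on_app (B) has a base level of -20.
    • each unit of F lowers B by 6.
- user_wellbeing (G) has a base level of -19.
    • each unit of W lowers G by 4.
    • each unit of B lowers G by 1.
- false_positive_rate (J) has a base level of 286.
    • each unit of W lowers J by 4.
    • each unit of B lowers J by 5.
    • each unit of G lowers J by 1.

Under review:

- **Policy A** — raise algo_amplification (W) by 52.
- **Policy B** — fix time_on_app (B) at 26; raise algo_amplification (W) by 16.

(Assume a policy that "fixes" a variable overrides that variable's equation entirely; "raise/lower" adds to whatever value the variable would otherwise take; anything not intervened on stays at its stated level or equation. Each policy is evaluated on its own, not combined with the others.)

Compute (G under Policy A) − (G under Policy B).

Policy A (W + 52):
  W = 99 + 52 = 151
  F = 56 + 5·151 = 811
  B = -20 − 6·811 = -4886
  G = -19 − 4·151 − (-4886) = 4263
Policy B (B := 26, W + 16):
  W = 99 + 16 = 115
  F = 56 + 5·115 = 631
  B = 26
  G = -19 − 4·115 − 26 = -505
G: 4263 − (-505) = 4768

4768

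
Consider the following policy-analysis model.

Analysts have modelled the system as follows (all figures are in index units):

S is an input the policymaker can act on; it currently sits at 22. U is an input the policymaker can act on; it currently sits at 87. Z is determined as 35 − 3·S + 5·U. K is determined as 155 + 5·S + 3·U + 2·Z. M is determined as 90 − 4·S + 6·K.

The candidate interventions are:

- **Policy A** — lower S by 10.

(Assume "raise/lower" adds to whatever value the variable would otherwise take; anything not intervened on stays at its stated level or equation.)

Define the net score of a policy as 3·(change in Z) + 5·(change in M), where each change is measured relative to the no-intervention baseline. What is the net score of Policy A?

590

Baseline:
  S = 22
  U = 87
  Z = 35 − 3·22 + 5·87 = 404
  K = 155 + 5·22 + 3·87 + 2·404 = 1334
  M = 90 − 4·22 + 6·1334 = 8006
Policy A (S − 10):
  S = 22 − 10 = 12
  U = 87
  Z = 35 − 3·12 + 5·87 = 434
  K = 155 + 5·12 + 3·87 + 2·434 = 1344
  M = 90 − 4·12 + 6·1344 = 8106
ΔZ = 434 − 404 = 30; ΔM = 8106 − 8006 = 100
Score = 3·30 + 5·100 = 590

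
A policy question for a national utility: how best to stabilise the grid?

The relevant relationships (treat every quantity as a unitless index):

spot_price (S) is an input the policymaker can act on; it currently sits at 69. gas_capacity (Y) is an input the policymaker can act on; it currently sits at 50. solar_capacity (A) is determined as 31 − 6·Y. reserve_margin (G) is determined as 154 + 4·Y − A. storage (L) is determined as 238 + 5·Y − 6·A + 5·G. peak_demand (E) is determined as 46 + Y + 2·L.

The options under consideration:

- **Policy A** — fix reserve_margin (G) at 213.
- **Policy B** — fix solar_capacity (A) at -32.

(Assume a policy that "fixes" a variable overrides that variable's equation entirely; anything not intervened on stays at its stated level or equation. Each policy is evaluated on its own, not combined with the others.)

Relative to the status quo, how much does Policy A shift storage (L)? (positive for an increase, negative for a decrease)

-2050

Baseline:
  Y = 50
  A = 31 − 6·50 = -269
  G = 154 + 4·50 − (-269) = 623
  L = 238 + 5·50 − 6·(-269) + 5·623 = 5217
Policy A (G := 213):
  Y = 50
  A = 31 − 6·50 = -269
  G = 213
  L = 238 + 5·50 − 6·(-269) + 5·213 = 3167
Change in L: 3167 − 5217 = -2050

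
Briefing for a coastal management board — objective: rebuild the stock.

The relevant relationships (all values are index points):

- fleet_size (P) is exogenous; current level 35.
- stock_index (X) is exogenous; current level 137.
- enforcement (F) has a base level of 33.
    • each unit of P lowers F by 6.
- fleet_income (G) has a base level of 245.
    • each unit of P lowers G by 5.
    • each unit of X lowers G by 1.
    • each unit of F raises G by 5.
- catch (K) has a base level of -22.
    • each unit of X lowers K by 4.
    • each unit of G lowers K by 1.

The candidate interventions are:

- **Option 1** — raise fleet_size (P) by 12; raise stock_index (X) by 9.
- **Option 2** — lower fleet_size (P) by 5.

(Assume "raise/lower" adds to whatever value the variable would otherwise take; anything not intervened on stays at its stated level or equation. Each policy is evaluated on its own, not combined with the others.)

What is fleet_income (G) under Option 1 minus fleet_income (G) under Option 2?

Option 1 (P + 12, X + 9):
  P = 35 + 12 = 47
  X = 137 + 9 = 146
  F = 33 − 6·47 = -249
  G = 245 − 5·47 − 146 + 5·(-249) = -1381
Option 2 (P − 5):
  P = 35 − 5 = 30
  X = 137
  F = 33 − 6·30 = -147
  G = 245 − 5·30 − 137 + 5·(-147) = -777
G: -1381 − (-777) = -604

-604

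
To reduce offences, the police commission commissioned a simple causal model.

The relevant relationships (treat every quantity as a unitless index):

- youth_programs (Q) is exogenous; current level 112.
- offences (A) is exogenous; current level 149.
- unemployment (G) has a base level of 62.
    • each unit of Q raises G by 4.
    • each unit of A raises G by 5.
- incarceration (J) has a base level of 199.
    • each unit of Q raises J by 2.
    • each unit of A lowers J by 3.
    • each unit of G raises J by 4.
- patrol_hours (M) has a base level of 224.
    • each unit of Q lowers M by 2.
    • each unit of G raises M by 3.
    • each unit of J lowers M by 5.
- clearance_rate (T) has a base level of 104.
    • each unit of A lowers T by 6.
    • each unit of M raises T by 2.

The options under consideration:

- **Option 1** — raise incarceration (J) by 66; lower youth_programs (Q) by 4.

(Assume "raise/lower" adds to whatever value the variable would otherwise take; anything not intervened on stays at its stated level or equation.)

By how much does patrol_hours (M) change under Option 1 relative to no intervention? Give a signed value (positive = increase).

-10

Baseline:
  Q = 112
  A = 149
  G = 62 + 4·112 + 5·149 = 1255
  J = 199 + 2·112 − 3·149 + 4·1255 = 4996
  M = 224 − 2·112 + 3·1255 − 5·4996 = -21215
Option 1 (J + 66, Q − 4):
  Q = 112 − 4 = 108
  A = 149
  G = 62 + 4·108 + 5·149 = 1239
  J = 199 + 2·108 − 3·149 + 4·1239 (+66 from intervention) = 4990
  M = 224 − 2·108 + 3·1239 − 5·4990 = -21225
Change in M: -21225 − (-21215) = -10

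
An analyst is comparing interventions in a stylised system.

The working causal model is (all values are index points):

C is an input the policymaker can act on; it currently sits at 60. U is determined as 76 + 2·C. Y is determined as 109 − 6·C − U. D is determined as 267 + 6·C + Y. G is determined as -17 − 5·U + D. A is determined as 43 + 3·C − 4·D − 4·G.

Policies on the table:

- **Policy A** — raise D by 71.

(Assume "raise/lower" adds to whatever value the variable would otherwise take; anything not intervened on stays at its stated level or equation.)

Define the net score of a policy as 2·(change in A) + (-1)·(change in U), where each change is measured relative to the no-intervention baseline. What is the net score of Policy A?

-1136

Baseline:
  C = 60
  U = 76 + 2·60 = 196
  Y = 109 − 6·60 − 196 = -447
  D = 267 + 6·60 + (-447) = 180
  G = -17 − 5·196 + 180 = -817
  A = 43 + 3·60 − 4·180 − 4·(-817) = 2771
Policy A (D + 71):
  C = 60
  U = 76 + 2·60 = 196
  Y = 109 − 6·60 − 196 = -447
  D = 267 + 6·60 + (-447) (+71 from intervention) = 251
  G = -17 − 5·196 + 251 = -746
  A = 43 + 3·60 − 4·251 − 4·(-746) = 2203
ΔA = 2203 − 2771 = -568; ΔU = 196 − 196 = 0
Score = 2·(-568) + (-1)·0 = -1136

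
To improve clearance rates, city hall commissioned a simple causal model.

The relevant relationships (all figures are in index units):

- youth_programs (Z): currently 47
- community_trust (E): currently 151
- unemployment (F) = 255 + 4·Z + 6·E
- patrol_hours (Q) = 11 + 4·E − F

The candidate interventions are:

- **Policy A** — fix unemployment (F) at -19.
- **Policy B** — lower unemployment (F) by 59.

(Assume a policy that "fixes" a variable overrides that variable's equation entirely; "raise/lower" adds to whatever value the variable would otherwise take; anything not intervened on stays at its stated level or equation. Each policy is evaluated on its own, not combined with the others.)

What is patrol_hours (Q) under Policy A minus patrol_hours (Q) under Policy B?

1309

Policy A (F := -19):
  Z = 47
  E = 151
  F = -19
  Q = 11 + 4·151 − (-19) = 634
Policy B (F − 59):
  Z = 47
  E = 151
  F = 255 + 4·47 + 6·151 (−59 from intervention) = 1290
  Q = 11 + 4·151 − 1290 = -675
Q: 634 − (-675) = 1309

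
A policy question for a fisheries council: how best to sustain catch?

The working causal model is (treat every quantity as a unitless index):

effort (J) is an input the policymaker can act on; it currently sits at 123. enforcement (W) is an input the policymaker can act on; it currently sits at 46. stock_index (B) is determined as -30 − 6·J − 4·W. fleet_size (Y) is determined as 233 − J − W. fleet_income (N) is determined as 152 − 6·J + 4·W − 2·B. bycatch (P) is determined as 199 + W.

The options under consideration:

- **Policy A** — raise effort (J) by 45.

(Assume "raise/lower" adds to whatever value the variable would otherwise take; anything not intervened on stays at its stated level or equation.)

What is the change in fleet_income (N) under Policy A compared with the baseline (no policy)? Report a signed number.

Baseline:
  J = 123
  W = 46
  B = -30 − 6·123 − 4·46 = -952
  N = 152 − 6·123 + 4·46 − 2·(-952) = 1502
Policy A (J + 45):
  J = 123 + 45 = 168
  W = 46
  B = -30 − 6·168 − 4·46 = -1222
  N = 152 − 6·168 + 4·46 − 2·(-1222) = 1772
Change in N: 1772 − 1502 = 270

270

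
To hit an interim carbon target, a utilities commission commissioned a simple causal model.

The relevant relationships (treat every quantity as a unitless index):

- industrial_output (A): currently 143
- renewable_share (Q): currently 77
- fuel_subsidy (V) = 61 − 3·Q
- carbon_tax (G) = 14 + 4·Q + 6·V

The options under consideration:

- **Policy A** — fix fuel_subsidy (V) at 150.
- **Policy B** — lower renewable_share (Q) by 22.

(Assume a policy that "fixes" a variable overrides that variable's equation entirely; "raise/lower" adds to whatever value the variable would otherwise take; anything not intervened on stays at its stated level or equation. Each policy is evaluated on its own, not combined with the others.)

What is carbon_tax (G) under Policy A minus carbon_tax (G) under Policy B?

Policy A (V := 150):
  Q = 77
  V = 150
  G = 14 + 4·77 + 6·150 = 1222
Policy B (Q − 22):
  Q = 77 − 22 = 55
  V = 61 − 3·55 = -104
  G = 14 + 4·55 + 6·(-104) = -390
G: 1222 − (-390) = 1612

1612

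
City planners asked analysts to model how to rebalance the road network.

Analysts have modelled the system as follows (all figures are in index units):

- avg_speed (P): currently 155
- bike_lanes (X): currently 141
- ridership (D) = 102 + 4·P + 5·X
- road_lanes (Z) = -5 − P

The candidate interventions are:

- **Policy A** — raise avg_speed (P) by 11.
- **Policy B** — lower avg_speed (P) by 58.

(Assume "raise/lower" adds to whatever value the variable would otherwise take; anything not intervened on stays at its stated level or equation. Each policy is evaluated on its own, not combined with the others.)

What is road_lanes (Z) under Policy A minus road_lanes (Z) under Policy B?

Policy A (P + 11):
  P = 155 + 11 = 166
  Z = -5 − 166 = -171
Policy B (P − 58):
  P = 155 − 58 = 97
  Z = -5 − 97 = -102
Z: -171 − (-102) = -69

-69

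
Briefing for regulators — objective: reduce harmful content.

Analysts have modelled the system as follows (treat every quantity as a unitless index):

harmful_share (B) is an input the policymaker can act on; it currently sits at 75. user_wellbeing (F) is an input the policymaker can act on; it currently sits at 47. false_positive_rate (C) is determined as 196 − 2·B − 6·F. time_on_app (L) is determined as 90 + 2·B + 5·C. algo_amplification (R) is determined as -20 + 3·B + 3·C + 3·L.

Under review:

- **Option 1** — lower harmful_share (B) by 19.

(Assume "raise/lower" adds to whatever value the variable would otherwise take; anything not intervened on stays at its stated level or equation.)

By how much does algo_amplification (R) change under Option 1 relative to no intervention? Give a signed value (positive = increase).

513

Baseline:
  B = 75
  F = 47
  C = 196 − 2·75 − 6·47 = -236
  L = 90 + 2·75 + 5·(-236) = -940
  R = -20 + 3·75 + 3·(-236) + 3·(-940) = -3323
Option 1 (B − 19):
  B = 75 − 19 = 56
  F = 47
  C = 196 − 2·56 − 6·47 = -198
  L = 90 + 2·56 + 5·(-198) = -788
  R = -20 + 3·56 + 3·(-198) + 3·(-788) = -2810
Change in R: -2810 − (-3323) = 513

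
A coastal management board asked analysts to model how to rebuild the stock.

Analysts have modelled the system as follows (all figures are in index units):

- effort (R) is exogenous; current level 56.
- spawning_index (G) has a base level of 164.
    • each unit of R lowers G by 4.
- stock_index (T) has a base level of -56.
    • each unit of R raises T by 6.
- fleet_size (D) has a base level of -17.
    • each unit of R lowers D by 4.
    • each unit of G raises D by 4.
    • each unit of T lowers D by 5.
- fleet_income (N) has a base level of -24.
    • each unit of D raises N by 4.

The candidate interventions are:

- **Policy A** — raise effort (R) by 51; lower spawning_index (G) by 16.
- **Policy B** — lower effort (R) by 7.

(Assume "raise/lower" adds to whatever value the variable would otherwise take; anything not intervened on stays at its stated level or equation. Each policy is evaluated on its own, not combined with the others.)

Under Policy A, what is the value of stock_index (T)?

586

Policy A (R + 51, G − 16):
  R = 56 + 51 = 107
  T = -56 + 6·107 = 586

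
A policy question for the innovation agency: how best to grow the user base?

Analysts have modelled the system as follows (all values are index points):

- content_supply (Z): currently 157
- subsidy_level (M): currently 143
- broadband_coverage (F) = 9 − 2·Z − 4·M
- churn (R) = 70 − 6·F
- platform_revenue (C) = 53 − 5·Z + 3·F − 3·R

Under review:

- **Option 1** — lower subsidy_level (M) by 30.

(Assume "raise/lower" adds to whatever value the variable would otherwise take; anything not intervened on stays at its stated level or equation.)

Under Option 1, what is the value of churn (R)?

Option 1 (M − 30):
  Z = 157
  M = 143 − 30 = 113
  F = 9 − 2·157 − 4·113 = -757
  R = 70 − 6·(-757) = 4612

4612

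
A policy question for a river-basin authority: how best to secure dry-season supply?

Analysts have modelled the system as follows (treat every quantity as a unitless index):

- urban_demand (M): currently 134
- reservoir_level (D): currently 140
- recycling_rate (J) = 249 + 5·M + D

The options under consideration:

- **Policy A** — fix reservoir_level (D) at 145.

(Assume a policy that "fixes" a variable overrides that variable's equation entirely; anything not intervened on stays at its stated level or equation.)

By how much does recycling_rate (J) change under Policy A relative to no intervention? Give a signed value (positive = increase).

5

Baseline:
  M = 134
  D = 140
  J = 249 + 5·134 + 140 = 1059
Policy A (D := 145):
  M = 134
  D = 145
  J = 249 + 5·134 + 145 = 1064
Change in J: 1064 − 1059 = 5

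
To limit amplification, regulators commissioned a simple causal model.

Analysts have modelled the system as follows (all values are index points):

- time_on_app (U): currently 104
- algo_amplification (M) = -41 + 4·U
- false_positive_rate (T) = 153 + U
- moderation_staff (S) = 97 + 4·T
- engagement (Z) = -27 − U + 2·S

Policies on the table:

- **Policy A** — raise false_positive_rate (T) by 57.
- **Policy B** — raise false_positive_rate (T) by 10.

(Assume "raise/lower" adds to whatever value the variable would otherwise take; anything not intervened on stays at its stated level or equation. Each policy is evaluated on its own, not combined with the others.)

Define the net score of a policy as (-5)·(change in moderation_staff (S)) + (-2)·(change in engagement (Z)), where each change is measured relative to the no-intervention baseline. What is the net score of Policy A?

-2052

Baseline:
  U = 104
  T = 153 + 104 = 257
  S = 97 + 4·257 = 1125
  Z = -27 − 104 + 2·1125 = 2119
Policy A (T + 57):
  U = 104
  T = 153 + 104 (+57 from intervention) = 314
  S = 97 + 4·314 = 1353
  Z = -27 − 104 + 2·1353 = 2575
ΔS = 1353 − 1125 = 228; ΔZ = 2575 − 2119 = 456
Score = (-5)·228 + (-2)·456 = -2052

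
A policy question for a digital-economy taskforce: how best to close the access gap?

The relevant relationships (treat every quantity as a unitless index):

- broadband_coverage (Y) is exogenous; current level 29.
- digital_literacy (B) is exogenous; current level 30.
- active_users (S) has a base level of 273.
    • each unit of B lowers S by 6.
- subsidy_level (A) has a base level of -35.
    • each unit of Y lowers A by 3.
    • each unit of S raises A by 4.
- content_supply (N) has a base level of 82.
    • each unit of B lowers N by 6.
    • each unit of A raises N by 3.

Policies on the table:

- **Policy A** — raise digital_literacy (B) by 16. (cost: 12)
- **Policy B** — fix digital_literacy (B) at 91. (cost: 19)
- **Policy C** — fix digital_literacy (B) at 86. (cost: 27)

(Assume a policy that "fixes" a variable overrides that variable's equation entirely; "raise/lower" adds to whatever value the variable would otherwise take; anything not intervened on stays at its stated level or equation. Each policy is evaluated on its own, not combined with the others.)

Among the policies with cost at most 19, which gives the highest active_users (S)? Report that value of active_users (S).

Policy A (B + 16):
  B = 30 + 16 = 46
  S = 273 − 6·46 = -3
Policy B (B := 91):
  B = 91
  S = 273 − 6·91 = -273
Comparing — Policy A: S=-3, Policy B: S=-273. Highest is -3 (Policy A).

-3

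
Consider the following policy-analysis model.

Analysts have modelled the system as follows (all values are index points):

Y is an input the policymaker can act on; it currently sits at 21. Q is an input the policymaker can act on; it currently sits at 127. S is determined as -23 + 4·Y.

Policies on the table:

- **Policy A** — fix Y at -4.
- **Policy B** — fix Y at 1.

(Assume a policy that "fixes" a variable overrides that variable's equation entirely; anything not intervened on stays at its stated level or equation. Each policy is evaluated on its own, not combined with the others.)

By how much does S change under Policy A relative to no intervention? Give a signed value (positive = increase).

-100

Baseline:
  Y = 21
  S = -23 + 4·21 = 61
Policy A (Y := -4):
  Y = -4
  S = -23 + 4·(-4) = -39
Change in S: -39 − 61 = -100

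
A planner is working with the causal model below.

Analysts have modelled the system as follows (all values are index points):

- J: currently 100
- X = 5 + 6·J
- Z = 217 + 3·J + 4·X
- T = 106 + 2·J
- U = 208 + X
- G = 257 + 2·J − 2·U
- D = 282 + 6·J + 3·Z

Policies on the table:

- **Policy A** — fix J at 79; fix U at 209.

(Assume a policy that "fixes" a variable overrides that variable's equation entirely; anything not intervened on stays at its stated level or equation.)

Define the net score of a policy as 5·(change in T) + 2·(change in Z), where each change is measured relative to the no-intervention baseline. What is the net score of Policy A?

-1344

Baseline:
  J = 100
  X = 5 + 6·100 = 605
  Z = 217 + 3·100 + 4·605 = 2937
  T = 106 + 2·100 = 306
Policy A (J := 79, U := 209):
  J = 79
  X = 5 + 6·79 = 479
  Z = 217 + 3·79 + 4·479 = 2370
  T = 106 + 2·79 = 264
ΔT = 264 − 306 = -42; ΔZ = 2370 − 2937 = -567
Score = 5·(-42) + 2·(-567) = -1344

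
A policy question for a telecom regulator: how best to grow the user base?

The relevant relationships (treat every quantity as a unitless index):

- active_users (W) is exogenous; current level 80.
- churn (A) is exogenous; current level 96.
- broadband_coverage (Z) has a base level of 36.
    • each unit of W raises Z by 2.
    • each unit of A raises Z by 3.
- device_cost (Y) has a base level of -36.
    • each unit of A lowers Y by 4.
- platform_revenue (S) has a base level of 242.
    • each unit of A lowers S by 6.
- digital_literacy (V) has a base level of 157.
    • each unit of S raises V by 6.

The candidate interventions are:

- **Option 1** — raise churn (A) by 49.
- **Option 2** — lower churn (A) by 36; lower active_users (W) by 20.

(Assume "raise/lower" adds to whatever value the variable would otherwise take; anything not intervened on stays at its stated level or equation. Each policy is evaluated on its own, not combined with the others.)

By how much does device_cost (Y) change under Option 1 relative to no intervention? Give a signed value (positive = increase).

-196

Baseline:
  A = 96
  Y = -36 − 4·96 = -420
Option 1 (A + 49):
  A = 96 + 49 = 145
  Y = -36 − 4·145 = -616
Change in Y: -616 − (-420) = -196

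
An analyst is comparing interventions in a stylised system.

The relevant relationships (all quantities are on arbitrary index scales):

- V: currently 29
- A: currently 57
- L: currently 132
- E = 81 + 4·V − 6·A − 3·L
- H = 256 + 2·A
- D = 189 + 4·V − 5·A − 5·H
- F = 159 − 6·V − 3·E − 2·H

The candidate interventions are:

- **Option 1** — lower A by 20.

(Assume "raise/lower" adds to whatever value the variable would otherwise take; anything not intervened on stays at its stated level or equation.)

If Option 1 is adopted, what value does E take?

-421

Option 1 (A − 20):
  V = 29
  A = 57 − 20 = 37
  L = 132
  E = 81 + 4·29 − 6·37 − 3·132 = -421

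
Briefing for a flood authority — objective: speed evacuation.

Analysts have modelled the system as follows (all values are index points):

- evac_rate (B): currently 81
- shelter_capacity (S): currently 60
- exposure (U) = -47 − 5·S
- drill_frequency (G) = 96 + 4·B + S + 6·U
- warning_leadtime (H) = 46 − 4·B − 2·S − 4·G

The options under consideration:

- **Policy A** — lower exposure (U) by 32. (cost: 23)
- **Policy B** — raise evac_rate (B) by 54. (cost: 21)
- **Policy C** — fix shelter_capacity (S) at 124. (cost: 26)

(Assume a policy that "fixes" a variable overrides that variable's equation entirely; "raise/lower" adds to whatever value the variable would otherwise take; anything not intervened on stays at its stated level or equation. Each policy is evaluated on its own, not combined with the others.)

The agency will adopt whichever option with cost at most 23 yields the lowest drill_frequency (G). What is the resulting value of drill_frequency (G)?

-1794

Policy A (U − 32):
  B = 81
  S = 60
  U = -47 − 5·60 (−32 from intervention) = -379
  G = 96 + 4·81 + 60 + 6·(-379) = -1794
Policy B (B + 54):
  B = 81 + 54 = 135
  S = 60
  U = -47 − 5·60 = -347
  G = 96 + 4·135 + 60 + 6·(-347) = -1386
Comparing — Policy A: G=-1794, Policy B: G=-1386. Lowest is -1794 (Policy A).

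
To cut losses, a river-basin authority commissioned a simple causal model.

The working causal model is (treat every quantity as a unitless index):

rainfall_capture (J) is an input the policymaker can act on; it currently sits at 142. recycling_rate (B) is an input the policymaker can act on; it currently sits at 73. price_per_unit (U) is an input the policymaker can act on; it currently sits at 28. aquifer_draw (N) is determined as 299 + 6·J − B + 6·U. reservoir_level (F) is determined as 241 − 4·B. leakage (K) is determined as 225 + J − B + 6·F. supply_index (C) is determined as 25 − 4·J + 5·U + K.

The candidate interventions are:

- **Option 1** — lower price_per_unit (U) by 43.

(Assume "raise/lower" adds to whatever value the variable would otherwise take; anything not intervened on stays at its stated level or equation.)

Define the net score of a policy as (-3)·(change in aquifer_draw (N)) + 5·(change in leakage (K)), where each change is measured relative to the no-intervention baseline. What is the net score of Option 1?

Baseline:
  J = 142
  B = 73
  U = 28
  N = 299 + 6·142 − 73 + 6·28 = 1246
  F = 241 − 4·73 = -51
  K = 225 + 142 − 73 + 6·(-51) = -12
Option 1 (U − 43):
  J = 142
  B = 73
  U = 28 − 43 = -15
  N = 299 + 6·142 − 73 + 6·(-15) = 988
  F = 241 − 4·73 = -51
  K = 225 + 142 − 73 + 6·(-51) = -12
ΔN = 988 − 1246 = -258; ΔK = -12 − (-12) = 0
Score = (-3)·(-258) + 5·0 = 774

774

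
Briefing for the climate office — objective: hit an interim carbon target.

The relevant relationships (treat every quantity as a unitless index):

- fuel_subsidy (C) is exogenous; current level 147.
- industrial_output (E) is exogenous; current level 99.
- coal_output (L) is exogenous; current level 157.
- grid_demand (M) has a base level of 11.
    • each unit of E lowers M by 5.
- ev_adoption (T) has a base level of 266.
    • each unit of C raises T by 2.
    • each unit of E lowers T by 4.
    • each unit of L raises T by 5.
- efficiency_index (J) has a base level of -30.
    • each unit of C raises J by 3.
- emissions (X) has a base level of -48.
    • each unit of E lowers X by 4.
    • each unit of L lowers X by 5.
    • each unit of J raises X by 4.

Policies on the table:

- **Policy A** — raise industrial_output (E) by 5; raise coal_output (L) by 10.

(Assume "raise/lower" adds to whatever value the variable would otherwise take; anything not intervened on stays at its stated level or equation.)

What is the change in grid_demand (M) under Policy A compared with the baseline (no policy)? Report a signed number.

-25

Baseline:
  E = 99
  M = 11 − 5·99 = -484
Policy A (E + 5, L + 10):
  E = 99 + 5 = 104
  M = 11 − 5·104 = -509
Change in M: -509 − (-484) = -25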